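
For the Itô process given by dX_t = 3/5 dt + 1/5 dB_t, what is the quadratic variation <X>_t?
<X>_t = t/25

For an Itô process dX_t = a(t) dt + b(t) dB_t, the quadratic variation is <X>_t = int_0^t b(s)^2 ds (the drift term does not contribute). Here b(s) = 1/5, so
  b(s)^2 = 1/25.
Integrating from 0 to t:
  <X>_t = int_0^t (1/25) ds = t/25.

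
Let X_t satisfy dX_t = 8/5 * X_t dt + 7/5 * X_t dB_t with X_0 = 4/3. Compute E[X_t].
E[X_t] = 4*exp(8*t/5)/3

For GBM dX = mu X dt + sigma X dB with X_0 = x_0, apply Itô to Y = log X: dY = (mu - sigma^2/2) dt + sigma dB, so Y_t = log(x_0) + (mu - sigma^2/2) t + sigma B_t and hence X_t = x_0 * exp((mu - sigma^2/2) t + sigma B_t).
With mu = 8/5, sigma = 7/5, x_0 = 4/3, this gives:
  X_t = 4/3 * exp((31/50) * t + (7/5) * B_t).
Since sigma*B_t ~ Normal(0, sigma^2 t), E[exp(sigma*B_t)] = exp(sigma^2 t / 2); so E[X_t] = x_0 * exp((mu - sigma^2/2) t) * exp(sigma^2 t / 2) = x_0 * exp(mu t) = 4*exp(8*t/5)/3.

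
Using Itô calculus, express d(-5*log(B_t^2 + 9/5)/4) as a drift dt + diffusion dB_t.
d(-5*log(B_t^2 + 9/5)/4) = (25*(5*B_t^2 - 9)/(4*(5*B_t^2 + 9)^2)) dt + (-25*B_t/(10*B_t^2 + 18)) dB_t

Itô's formula for f(B_t) gives d f(B_t) = f'(B_t) dB_t + (1/2) f''(B_t) dt. Compute derivatives of f(x) = -5*log(x^2 + 9/5)/4:
  f'(x)  = -25*x/(10*x^2 + 18)
  f''(x) = 25*(5*x^2 - 9)/(2*(5*x^2 + 9)^2)
Substitute x = B_t and multiply the f'' term by 1/2:
  drift     = (1/2) * (25*(5*x^2 - 9)/(2*(5*x^2 + 9)^2)) evaluated at B_t = 25*(5*B_t^2 - 9)/(4*(5*B_t^2 + 9)^2)
  diffusion = (-25*x/(10*x^2 + 18)) evaluated at B_t = -25*B_t/(10*B_t^2 + 18)
Therefore d(-5*log(B_t^2 + 9/5)/4) = (25*(5*B_t^2 - 9)/(4*(5*B_t^2 + 9)^2)) dt + (-25*B_t/(10*B_t^2 + 18)) dB_t.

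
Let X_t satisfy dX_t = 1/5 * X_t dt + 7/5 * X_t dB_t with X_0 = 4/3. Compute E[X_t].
E[X_t] = 4*exp(t/5)/3

For GBM dX = mu X dt + sigma X dB with X_0 = x_0, apply Itô to Y = log X: dY = (mu - sigma^2/2) dt + sigma dB, so Y_t = log(x_0) + (mu - sigma^2/2) t + sigma B_t and hence X_t = x_0 * exp((mu - sigma^2/2) t + sigma B_t).
With mu = 1/5, sigma = 7/5, x_0 = 4/3, this gives:
  X_t = 4/3 * exp((-39/50) * t + (7/5) * B_t).
Since sigma*B_t ~ Normal(0, sigma^2 t), E[exp(sigma*B_t)] = exp(sigma^2 t / 2); so E[X_t] = x_0 * exp((mu - sigma^2/2) t) * exp(sigma^2 t / 2) = x_0 * exp(mu t) = 4*exp(t/5)/3.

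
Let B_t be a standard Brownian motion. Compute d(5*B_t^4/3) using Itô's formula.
d(5*B_t^4/3) = (10*B_t^2) dt + (20*B_t^3/3) dB_t

Itô's formula for f(B_t) gives d f(B_t) = f'(B_t) dB_t + (1/2) f''(B_t) dt. Compute derivatives of f(x) = 5*x^4/3:
  f'(x)  = 20*x^3/3
  f''(x) = 20*x^2
Substitute x = B_t and multiply the f'' term by 1/2:
  drift     = (1/2) * (20*x^2) evaluated at B_t = 10*B_t^2
  diffusion = (20*x^3/3) evaluated at B_t = 20*B_t^3/3
Therefore d(5*B_t^4/3) = (10*B_t^2) dt + (20*B_t^3/3) dB_t.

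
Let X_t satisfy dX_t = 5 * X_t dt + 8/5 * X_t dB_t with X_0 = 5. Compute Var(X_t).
Var(X_t) = 25*(exp(64*t/25) - 1)*exp(10*t)

For GBM dX = mu X dt + sigma X dB with X_0 = x_0, apply Itô to Y = log X: dY = (mu - sigma^2/2) dt + sigma dB, so Y_t = log(x_0) + (mu - sigma^2/2) t + sigma B_t and hence X_t = x_0 * exp((mu - sigma^2/2) t + sigma B_t).
With mu = 5, sigma = 8/5, x_0 = 5, this gives:
  X_t = 5 * exp((93/25) * t + (8/5) * B_t).
Since sigma*B_t ~ Normal(0, sigma^2 t), E[exp(sigma*B_t)] = exp(sigma^2 t / 2); so E[X_t] = x_0 * exp((mu - sigma^2/2) t) * exp(sigma^2 t / 2) = x_0 * exp(mu t) = 5*exp(5*t).
Var(X_t) = E[X_t^2] - (E[X_t])^2 = x_0^2 * exp(2 mu t) * (exp(sigma^2 t) - 1) = 25*(exp(64*t/25) - 1)*exp(10*t).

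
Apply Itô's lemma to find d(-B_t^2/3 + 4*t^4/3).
d(-B_t^2/3 + 4*t^4/3) = (16*t^3/3 - 1/3) dt + (-2*B_t/3) dB_t

Itô's formula for f(t, x): d f(t, B_t) = (f_t + (1/2) f_xx) dt + f_x dB_t. Compute partials of f(t, x) = 4*t^4/3 - x^2/3:
  f_t(t,x)  = 16*t^3/3
  f_x(t,x)  = -2*x/3
  f_xx(t,x) = -2/3
Assemble drift = f_t + (1/2) f_xx = 16*t^3/3 - 1/3 and diffusion = f_x = -2*x/3. Substituting x = B_t:
  d(-B_t^2/3 + 4*t^4/3) = (16*t^3/3 - 1/3) dt + (-2*B_t/3) dB_t.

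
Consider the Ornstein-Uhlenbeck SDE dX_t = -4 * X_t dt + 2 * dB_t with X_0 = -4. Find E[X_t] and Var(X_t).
E[X_t] = -4*exp(-4*t); Var(X_t) = 1/2 - exp(-8*t)/2

The OU SDE dX = -theta X dt + sigma dB admits the integrating factor exp(theta t): d(exp(theta t) X_t) = sigma exp(theta t) dB_t. Integrating from 0 to t:
  X_t = x_0 * exp(-theta t) + sigma * int_0^t exp(-theta (t-s)) dB_s.
The Itô integral has mean 0 and (by the Itô isometry) variance sigma^2 * int_0^t exp(-2 theta (t - s)) ds = sigma^2 * (1 - exp(-2 theta t)) / (2 theta).
With theta = 4, sigma = 2, x_0 = -4:
  E[X_t] = -4 * exp(-4 t) = -4*exp(-4*t)
  Var(X_t) = (2)^2 * (1 - exp(-2*4 t)) / (2 * 4) = 1/2 - exp(-8*t)/2.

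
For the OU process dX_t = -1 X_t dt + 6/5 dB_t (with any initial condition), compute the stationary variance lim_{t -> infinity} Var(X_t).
lim Var(X_t) = 18/25

The OU SDE dX = -theta X dt + sigma dB admits the integrating factor exp(theta t): d(exp(theta t) X_t) = sigma exp(theta t) dB_t. Integrating from 0 to t gives X_t = x_0 * exp(-theta t) + sigma * int_0^t exp(-theta (t-s)) dB_s for any initial x_0. The Itô integral has variance (by the Itô isometry) sigma^2 * int_0^t exp(-2 theta (t - s)) ds = sigma^2 * (1 - exp(-2 theta t)) / (2 theta), independent of x_0.
With theta = 1, sigma = 6/5:
  Var(X_t) = (6/5)^2 * (1 - exp(-2*1 t)) / (2 * 1) = 18/25 - 18*exp(-2*t)/25.
As t -> infinity, exp(-2*1 t) -> 0, so the stationary variance is sigma^2 / (2 theta) = 18/25.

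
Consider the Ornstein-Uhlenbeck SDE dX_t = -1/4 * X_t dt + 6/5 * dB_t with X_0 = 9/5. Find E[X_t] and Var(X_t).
E[X_t] = 9*exp(-t/4)/5; Var(X_t) = 72/25 - 72*exp(-t/2)/25

The OU SDE dX = -theta X dt + sigma dB admits the integrating factor exp(theta t): d(exp(theta t) X_t) = sigma exp(theta t) dB_t. Integrating from 0 to t:
  X_t = x_0 * exp(-theta t) + sigma * int_0^t exp(-theta (t-s)) dB_s.
The Itô integral has mean 0 and (by the Itô isometry) variance sigma^2 * int_0^t exp(-2 theta (t - s)) ds = sigma^2 * (1 - exp(-2 theta t)) / (2 theta).
With theta = 1/4, sigma = 6/5, x_0 = 9/5:
  E[X_t] = 9/5 * exp(-1/4 t) = 9*exp(-t/4)/5
  Var(X_t) = (6/5)^2 * (1 - exp(-2*1/4 t)) / (2 * 1/4) = 72/25 - 72*exp(-t/2)/25.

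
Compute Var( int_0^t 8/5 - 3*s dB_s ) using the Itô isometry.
Var = t*(75*t^2 - 120*t + 64)/25

The Itô integral of a deterministic integrand f(s) has mean 0 because each increment f(s) * (B_{s+ds} - B_s) has mean 0. By the Itô isometry:
  Var( int_0^t f(s) dB_s ) = E[ (int_0^t f(s) dB_s)^2 ] = int_0^t f(s)^2 ds.
Here f(s) = 8/5 - 3*s, so f(s)^2 = (15*s - 8)^2/25. Integrate:
  int_0^t ((15*s - 8)^2/25) ds = t*(75*t^2 - 120*t + 64)/25.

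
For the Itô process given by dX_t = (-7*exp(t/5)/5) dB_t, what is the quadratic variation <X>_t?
<X>_t = 49*exp(2*t/5)/10 - 49/10

For an Itô process dX_t = a(t) dt + b(t) dB_t, the quadratic variation is <X>_t = int_0^t b(s)^2 ds (the drift term does not contribute). Here b(s) = -7*exp(s/5)/5, so
  b(s)^2 = 49*exp(2*s/5)/25.
Integrating from 0 to t:
  <X>_t = int_0^t (49*exp(2*s/5)/25) ds = 49*exp(2*t/5)/10 - 49/10.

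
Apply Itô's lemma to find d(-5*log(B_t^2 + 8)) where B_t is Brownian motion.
d(-5*log(B_t^2 + 8)) = (5*(B_t^2 - 8)/(B_t^2 + 8)^2) dt + (-10*B_t/(B_t^2 + 8)) dB_t

Itô's formula for f(B_t) gives d f(B_t) = f'(B_t) dB_t + (1/2) f''(B_t) dt. Compute derivatives of f(x) = -5*log(x^2 + 8):
  f'(x)  = -10*x/(x^2 + 8)
  f''(x) = 10*(x^2 - 8)/(x^2 + 8)^2
Substitute x = B_t and multiply the f'' term by 1/2:
  drift     = (1/2) * (10*(x^2 - 8)/(x^2 + 8)^2) evaluated at B_t = 5*(B_t^2 - 8)/(B_t^2 + 8)^2
  diffusion = (-10*x/(x^2 + 8)) evaluated at B_t = -10*B_t/(B_t^2 + 8)
Therefore d(-5*log(B_t^2 + 8)) = (5*(B_t^2 - 8)/(B_t^2 + 8)^2) dt + (-10*B_t/(B_t^2 + 8)) dB_t.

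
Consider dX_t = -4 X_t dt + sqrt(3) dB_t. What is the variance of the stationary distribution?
lim Var(X_t) = 3/8

The OU SDE dX = -theta X dt + sigma dB admits the integrating factor exp(theta t): d(exp(theta t) X_t) = sigma exp(theta t) dB_t. Integrating from 0 to t gives X_t = x_0 * exp(-theta t) + sigma * int_0^t exp(-theta (t-s)) dB_s for any initial x_0. The Itô integral has variance (by the Itô isometry) sigma^2 * int_0^t exp(-2 theta (t - s)) ds = sigma^2 * (1 - exp(-2 theta t)) / (2 theta), independent of x_0.
With theta = 4, sigma = sqrt(3):
  Var(X_t) = (sqrt(3))^2 * (1 - exp(-2*4 t)) / (2 * 4) = 3/8 - 3*exp(-8*t)/8.
As t -> infinity, exp(-2*4 t) -> 0, so the stationary variance is sigma^2 / (2 theta) = 3/8.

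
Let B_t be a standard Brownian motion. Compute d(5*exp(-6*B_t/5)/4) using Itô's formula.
d(5*exp(-6*B_t/5)/4) = (9*exp(-6*B_t/5)/10) dt + (-3*exp(-6*B_t/5)/2) dB_t

Itô's formula for f(B_t) gives d f(B_t) = f'(B_t) dB_t + (1/2) f''(B_t) dt. Compute derivatives of f(x) = 5*exp(-6*x/5)/4:
  f'(x)  = -3*exp(-6*x/5)/2
  f''(x) = 9*exp(-6*x/5)/5
Substitute x = B_t and multiply the f'' term by 1/2:
  drift     = (1/2) * (9*exp(-6*x/5)/5) evaluated at B_t = 9*exp(-6*B_t/5)/10
  diffusion = (-3*exp(-6*x/5)/2) evaluated at B_t = -3*exp(-6*B_t/5)/2
Therefore d(5*exp(-6*B_t/5)/4) = (9*exp(-6*B_t/5)/10) dt + (-3*exp(-6*B_t/5)/2) dB_t.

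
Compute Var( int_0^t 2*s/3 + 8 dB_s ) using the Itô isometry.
Var = 4*t*(t^2 + 36*t + 432)/27

The Itô integral of a deterministic integrand f(s) has mean 0 because each increment f(s) * (B_{s+ds} - B_s) has mean 0. By the Itô isometry:
  Var( int_0^t f(s) dB_s ) = E[ (int_0^t f(s) dB_s)^2 ] = int_0^t f(s)^2 ds.
Here f(s) = 2*s/3 + 8, so f(s)^2 = 4*(s + 12)^2/9. Integrate:
  int_0^t (4*(s + 12)^2/9) ds = 4*t*(t^2 + 36*t + 432)/27.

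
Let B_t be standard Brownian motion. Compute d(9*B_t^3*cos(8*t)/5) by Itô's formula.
d(9*B_t^3*cos(8*t)/5) = (9*B_t*(-8*B_t^2*sin(8*t) + 3*cos(8*t))/5) dt + (27*B_t^2*cos(8*t)/5) dB_t

Itô's formula for f(t, x): d f(t, B_t) = (f_t + (1/2) f_xx) dt + f_x dB_t. Compute partials of f(t, x) = 9*x^3*cos(8*t)/5:
  f_t(t,x)  = -72*x^3*sin(8*t)/5
  f_x(t,x)  = 27*x^2*cos(8*t)/5
  f_xx(t,x) = 54*x*cos(8*t)/5
Assemble drift = f_t + (1/2) f_xx = 9*x*(-8*x^2*sin(8*t) + 3*cos(8*t))/5 and diffusion = f_x = 27*x^2*cos(8*t)/5. Substituting x = B_t:
  d(9*B_t^3*cos(8*t)/5) = (9*B_t*(-8*B_t^2*sin(8*t) + 3*cos(8*t))/5) dt + (27*B_t^2*cos(8*t)/5) dB_t.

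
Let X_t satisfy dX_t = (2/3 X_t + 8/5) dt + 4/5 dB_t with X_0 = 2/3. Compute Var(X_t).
Var(X_t) = 12*exp(4*t/3)/25 - 12/25

The variance V(t) = Var(X_t) satisfies V'(t) = 2 a V(t) + c^2 with V(0) = 0 (drift coefficient is linear in X, diffusion is constant). With a = 2/3, c = 4/5, the solution is
  V(t) = (c^2 / (2 a)) * (exp(2 a t) - 1)
       = ((4/5)^2 / (2*(2/3))) * (exp((4/3) t) - 1)
       = 12*exp(4*t/3)/25 - 12/25.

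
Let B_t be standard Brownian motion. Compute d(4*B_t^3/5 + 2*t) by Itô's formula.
d(4*B_t^3/5 + 2*t) = (12*B_t/5 + 2) dt + (12*B_t^2/5) dB_t

Itô's formula for f(t, x): d f(t, B_t) = (f_t + (1/2) f_xx) dt + f_x dB_t. Compute partials of f(t, x) = 2*t + 4*x^3/5:
  f_t(t,x)  = 2
  f_x(t,x)  = 12*x^2/5
  f_xx(t,x) = 24*x/5
Assemble drift = f_t + (1/2) f_xx = 12*x/5 + 2 and diffusion = f_x = 12*x^2/5. Substituting x = B_t:
  d(4*B_t^3/5 + 2*t) = (12*B_t/5 + 2) dt + (12*B_t^2/5) dB_t.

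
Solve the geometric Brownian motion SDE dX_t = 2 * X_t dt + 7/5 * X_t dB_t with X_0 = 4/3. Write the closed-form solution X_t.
X_t = 4/3 * exp((51/50) * t + (7/5) * B_t)

For GBM dX = mu X dt + sigma X dB with X_0 = x_0, apply Itô to Y = log X: dY = (mu - sigma^2/2) dt + sigma dB, so Y_t = log(x_0) + (mu - sigma^2/2) t + sigma B_t and hence X_t = x_0 * exp((mu - sigma^2/2) t + sigma B_t).
With mu = 2, sigma = 7/5, x_0 = 4/3, this gives:
  X_t = 4/3 * exp((51/50) * t + (7/5) * B_t).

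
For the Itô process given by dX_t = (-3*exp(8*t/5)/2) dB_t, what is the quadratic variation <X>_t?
<X>_t = 45*exp(16*t/5)/64 - 45/64

For an Itô process dX_t = a(t) dt + b(t) dB_t, the quadratic variation is <X>_t = int_0^t b(s)^2 ds (the drift term does not contribute). Here b(s) = -3*exp(8*s/5)/2, so
  b(s)^2 = 9*exp(16*s/5)/4.
Integrating from 0 to t:
  <X>_t = int_0^t (9*exp(16*s/5)/4) ds = 45*exp(16*t/5)/64 - 45/64.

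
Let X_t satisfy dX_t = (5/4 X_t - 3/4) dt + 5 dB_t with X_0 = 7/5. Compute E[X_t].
E[X_t] = 4*exp(5*t/4)/5 + 3/5

Taking expectations and using E[dB_t] = 0, the mean m(t) = E[X_t] satisfies the ODE m'(t) = a m(t) + b with m(0) = x_0. With a = 5/4, b = -3/4, x_0 = 7/5, the solution is
  m(t) = x_0 * exp(a t) + (b/a) * (exp(a t) - 1)
       = (7/5) * exp((5/4) t) + ((-3/4)/(5/4)) * (exp((5/4) t) - 1)
       = 4*exp(5*t/4)/5 + 3/5.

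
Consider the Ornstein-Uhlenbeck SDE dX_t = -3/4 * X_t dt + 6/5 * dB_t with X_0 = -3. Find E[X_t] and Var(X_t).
E[X_t] = -3*exp(-3*t/4); Var(X_t) = 24/25 - 24*exp(-3*t/2)/25

The OU SDE dX = -theta X dt + sigma dB admits the integrating factor exp(theta t): d(exp(theta t) X_t) = sigma exp(theta t) dB_t. Integrating from 0 to t:
  X_t = x_0 * exp(-theta t) + sigma * int_0^t exp(-theta (t-s)) dB_s.
The Itô integral has mean 0 and (by the Itô isometry) variance sigma^2 * int_0^t exp(-2 theta (t - s)) ds = sigma^2 * (1 - exp(-2 theta t)) / (2 theta).
With theta = 3/4, sigma = 6/5, x_0 = -3:
  E[X_t] = -3 * exp(-3/4 t) = -3*exp(-3*t/4)
  Var(X_t) = (6/5)^2 * (1 - exp(-2*3/4 t)) / (2 * 3/4) = 24/25 - 24*exp(-3*t/2)/25.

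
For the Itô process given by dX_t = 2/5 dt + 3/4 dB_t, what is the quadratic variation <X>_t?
<X>_t = 9*t/16

For an Itô process dX_t = a(t) dt + b(t) dB_t, the quadratic variation is <X>_t = int_0^t b(s)^2 ds (the drift term does not contribute). Here b(s) = 3/4, so
  b(s)^2 = 9/16.
Integrating from 0 to t:
  <X>_t = int_0^t (9/16) ds = 9*t/16.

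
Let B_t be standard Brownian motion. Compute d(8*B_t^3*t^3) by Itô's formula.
d(8*B_t^3*t^3) = (24*B_t*t^2*(B_t^2 + t)) dt + (24*B_t^2*t^3) dB_t

Itô's formula for f(t, x): d f(t, B_t) = (f_t + (1/2) f_xx) dt + f_x dB_t. Compute partials of f(t, x) = 8*t^3*x^3:
  f_t(t,x)  = 24*t^2*x^3
  f_x(t,x)  = 24*t^3*x^2
  f_xx(t,x) = 48*t^3*x
Assemble drift = f_t + (1/2) f_xx = 24*t^2*x*(t + x^2) and diffusion = f_x = 24*t^3*x^2. Substituting x = B_t:
  d(8*B_t^3*t^3) = (24*B_t*t^2*(B_t^2 + t)) dt + (24*B_t^2*t^3) dB_t.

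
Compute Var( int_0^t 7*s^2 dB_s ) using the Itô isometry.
Var = 49*t^5/5

The Itô integral of a deterministic integrand f(s) has mean 0 because each increment f(s) * (B_{s+ds} - B_s) has mean 0. By the Itô isometry:
  Var( int_0^t f(s) dB_s ) = E[ (int_0^t f(s) dB_s)^2 ] = int_0^t f(s)^2 ds.
Here f(s) = 7*s^2, so f(s)^2 = 49*s^4. Integrate:
  int_0^t (49*s^4) ds = 49*t^5/5.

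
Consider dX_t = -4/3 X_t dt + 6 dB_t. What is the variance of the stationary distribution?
lim Var(X_t) = 27/2

The OU SDE dX = -theta X dt + sigma dB admits the integrating factor exp(theta t): d(exp(theta t) X_t) = sigma exp(theta t) dB_t. Integrating from 0 to t gives X_t = x_0 * exp(-theta t) + sigma * int_0^t exp(-theta (t-s)) dB_s for any initial x_0. The Itô integral has variance (by the Itô isometry) sigma^2 * int_0^t exp(-2 theta (t - s)) ds = sigma^2 * (1 - exp(-2 theta t)) / (2 theta), independent of x_0.
With theta = 4/3, sigma = 6:
  Var(X_t) = (6)^2 * (1 - exp(-2*4/3 t)) / (2 * 4/3) = 27/2 - 27*exp(-8*t/3)/2.
As t -> infinity, exp(-2*4/3 t) -> 0, so the stationary variance is sigma^2 / (2 theta) = 27/2.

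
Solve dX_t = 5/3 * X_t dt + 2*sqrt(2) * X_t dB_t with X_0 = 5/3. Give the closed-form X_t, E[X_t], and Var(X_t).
X_t = 5/3 * exp((-7/3) t + (2*sqrt(2)) B_t); E[X_t] = 5*exp(5*t/3)/3; Var(X_t) = 25*(exp(8*t) - 1)*exp(10*t/3)/9

For GBM dX = mu X dt + sigma X dB with X_0 = x_0, apply Itô to Y = log X: dY = (mu - sigma^2/2) dt + sigma dB, so Y_t = log(x_0) + (mu - sigma^2/2) t + sigma B_t and hence X_t = x_0 * exp((mu - sigma^2/2) t + sigma B_t).
With mu = 5/3, sigma = 2*sqrt(2), x_0 = 5/3, this gives:
  X_t = 5/3 * exp((-7/3) * t + (2*sqrt(2)) * B_t).
Since sigma*B_t ~ Normal(0, sigma^2 t), E[exp(sigma*B_t)] = exp(sigma^2 t / 2); so E[X_t] = x_0 * exp((mu - sigma^2/2) t) * exp(sigma^2 t / 2) = x_0 * exp(mu t) = 5*exp(5*t/3)/3.
Var(X_t) = E[X_t^2] - (E[X_t])^2 = x_0^2 * exp(2 mu t) * (exp(sigma^2 t) - 1) = 25*(exp(8*t) - 1)*exp(10*t/3)/9.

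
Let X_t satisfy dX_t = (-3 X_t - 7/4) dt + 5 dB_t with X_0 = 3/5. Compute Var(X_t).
Var(X_t) = 25/6 - 25*exp(-6*t)/6

The variance V(t) = Var(X_t) satisfies V'(t) = 2 a V(t) + c^2 with V(0) = 0 (drift coefficient is linear in X, diffusion is constant). With a = -3, c = 5, the solution is
  V(t) = (c^2 / (2 a)) * (exp(2 a t) - 1)
       = (5^2 / (2*(-3))) * (exp((-6) t) - 1)
       = 25/6 - 25*exp(-6*t)/6.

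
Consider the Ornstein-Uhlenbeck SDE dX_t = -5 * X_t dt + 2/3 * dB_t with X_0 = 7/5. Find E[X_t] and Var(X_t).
E[X_t] = 7*exp(-5*t)/5; Var(X_t) = 2/45 - 2*exp(-10*t)/45

The OU SDE dX = -theta X dt + sigma dB admits the integrating factor exp(theta t): d(exp(theta t) X_t) = sigma exp(theta t) dB_t. Integrating from 0 to t:
  X_t = x_0 * exp(-theta t) + sigma * int_0^t exp(-theta (t-s)) dB_s.
The Itô integral has mean 0 and (by the Itô isometry) variance sigma^2 * int_0^t exp(-2 theta (t - s)) ds = sigma^2 * (1 - exp(-2 theta t)) / (2 theta).
With theta = 5, sigma = 2/3, x_0 = 7/5:
  E[X_t] = 7/5 * exp(-5 t) = 7*exp(-5*t)/5
  Var(X_t) = (2/3)^2 * (1 - exp(-2*5 t)) / (2 * 5) = 2/45 - 2*exp(-10*t)/45.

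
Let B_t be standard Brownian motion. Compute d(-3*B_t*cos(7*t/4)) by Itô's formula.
d(-3*B_t*cos(7*t/4)) = (21*B_t*sin(7*t/4)/4) dt + (-3*cos(7*t/4)) dB_t

Itô's formula for f(t, x): d f(t, B_t) = (f_t + (1/2) f_xx) dt + f_x dB_t. Compute partials of f(t, x) = -3*x*cos(7*t/4):
  f_t(t,x)  = 21*x*sin(7*t/4)/4
  f_x(t,x)  = -3*cos(7*t/4)
  f_xx(t,x) = 0
Assemble drift = f_t + (1/2) f_xx = 21*x*sin(7*t/4)/4 and diffusion = f_x = -3*cos(7*t/4). Substituting x = B_t:
  d(-3*B_t*cos(7*t/4)) = (21*B_t*sin(7*t/4)/4) dt + (-3*cos(7*t/4)) dB_t.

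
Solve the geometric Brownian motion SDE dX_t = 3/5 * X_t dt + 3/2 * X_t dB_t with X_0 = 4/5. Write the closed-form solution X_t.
X_t = 4/5 * exp((-21/40) * t + (3/2) * B_t)

For GBM dX = mu X dt + sigma X dB with X_0 = x_0, apply Itô to Y = log X: dY = (mu - sigma^2/2) dt + sigma dB, so Y_t = log(x_0) + (mu - sigma^2/2) t + sigma B_t and hence X_t = x_0 * exp((mu - sigma^2/2) t + sigma B_t).
With mu = 3/5, sigma = 3/2, x_0 = 4/5, this gives:
  X_t = 4/5 * exp((-21/40) * t + (3/2) * B_t).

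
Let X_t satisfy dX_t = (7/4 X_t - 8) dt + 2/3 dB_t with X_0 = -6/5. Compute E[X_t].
E[X_t] = 32/7 - 202*exp(7*t/4)/35

Taking expectations and using E[dB_t] = 0, the mean m(t) = E[X_t] satisfies the ODE m'(t) = a m(t) + b with m(0) = x_0. With a = 7/4, b = -8, x_0 = -6/5, the solution is
  m(t) = x_0 * exp(a t) + (b/a) * (exp(a t) - 1)
       = (-6/5) * exp((7/4) t) + ((-8)/(7/4)) * (exp((7/4) t) - 1)
       = 32/7 - 202*exp(7*t/4)/35.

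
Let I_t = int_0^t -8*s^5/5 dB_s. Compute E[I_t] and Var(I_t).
E[I_t] = 0; Var(I_t) = 64*t^11/275

The Itô integral of a deterministic integrand f(s) has mean 0 because each increment f(s) * (B_{s+ds} - B_s) has mean 0. By the Itô isometry:
  Var( int_0^t f(s) dB_s ) = E[ (int_0^t f(s) dB_s)^2 ] = int_0^t f(s)^2 ds.
Here f(s) = -8*s^5/5, so f(s)^2 = 64*s^10/25. Integrate:
  int_0^t (64*s^10/25) ds = 64*t^11/275.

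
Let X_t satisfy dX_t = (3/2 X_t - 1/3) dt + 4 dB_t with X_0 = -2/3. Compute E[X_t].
E[X_t] = 2/9 - 8*exp(3*t/2)/9

Taking expectations and using E[dB_t] = 0, the mean m(t) = E[X_t] satisfies the ODE m'(t) = a m(t) + b with m(0) = x_0. With a = 3/2, b = -1/3, x_0 = -2/3, the solution is
  m(t) = x_0 * exp(a t) + (b/a) * (exp(a t) - 1)
       = (-2/3) * exp((3/2) t) + ((-1/3)/(3/2)) * (exp((3/2) t) - 1)
       = 2/9 - 8*exp(3*t/2)/9.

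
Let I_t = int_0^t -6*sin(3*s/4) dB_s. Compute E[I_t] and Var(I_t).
E[I_t] = 0; Var(I_t) = 18*t - 12*sin(3*t/2)

The Itô integral of a deterministic integrand f(s) has mean 0 because each increment f(s) * (B_{s+ds} - B_s) has mean 0. By the Itô isometry:
  Var( int_0^t f(s) dB_s ) = E[ (int_0^t f(s) dB_s)^2 ] = int_0^t f(s)^2 ds.
Here f(s) = -6*sin(3*s/4), so f(s)^2 = 36*sin(3*s/4)^2. Integrate:
  int_0^t (36*sin(3*s/4)^2) ds = 18*t - 12*sin(3*t/2).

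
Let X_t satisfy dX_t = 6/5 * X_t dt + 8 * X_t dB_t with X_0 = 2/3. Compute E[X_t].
E[X_t] = 2*exp(6*t/5)/3

For GBM dX = mu X dt + sigma X dB with X_0 = x_0, apply Itô to Y = log X: dY = (mu - sigma^2/2) dt + sigma dB, so Y_t = log(x_0) + (mu - sigma^2/2) t + sigma B_t and hence X_t = x_0 * exp((mu - sigma^2/2) t + sigma B_t).
With mu = 6/5, sigma = 8, x_0 = 2/3, this gives:
  X_t = 2/3 * exp((-154/5) * t + (8) * B_t).
Since sigma*B_t ~ Normal(0, sigma^2 t), E[exp(sigma*B_t)] = exp(sigma^2 t / 2); so E[X_t] = x_0 * exp((mu - sigma^2/2) t) * exp(sigma^2 t / 2) = x_0 * exp(mu t) = 2*exp(6*t/5)/3.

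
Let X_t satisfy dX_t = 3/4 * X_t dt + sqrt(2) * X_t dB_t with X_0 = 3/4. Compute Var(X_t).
Var(X_t) = 9*(exp(2*t) - 1)*exp(3*t/2)/16

For GBM dX = mu X dt + sigma X dB with X_0 = x_0, apply Itô to Y = log X: dY = (mu - sigma^2/2) dt + sigma dB, so Y_t = log(x_0) + (mu - sigma^2/2) t + sigma B_t and hence X_t = x_0 * exp((mu - sigma^2/2) t + sigma B_t).
With mu = 3/4, sigma = sqrt(2), x_0 = 3/4, this gives:
  X_t = 3/4 * exp((-1/4) * t + (sqrt(2)) * B_t).
Since sigma*B_t ~ Normal(0, sigma^2 t), E[exp(sigma*B_t)] = exp(sigma^2 t / 2); so E[X_t] = x_0 * exp((mu - sigma^2/2) t) * exp(sigma^2 t / 2) = x_0 * exp(mu t) = 3*exp(3*t/4)/4.
Var(X_t) = E[X_t^2] - (E[X_t])^2 = x_0^2 * exp(2 mu t) * (exp(sigma^2 t) - 1) = 9*(exp(2*t) - 1)*exp(3*t/2)/16.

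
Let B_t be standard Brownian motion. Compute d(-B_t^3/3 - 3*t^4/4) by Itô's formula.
d(-B_t^3/3 - 3*t^4/4) = (-B_t - 3*t^3) dt + (-B_t^2) dB_t

Itô's formula for f(t, x): d f(t, B_t) = (f_t + (1/2) f_xx) dt + f_x dB_t. Compute partials of f(t, x) = -3*t^4/4 - x^3/3:
  f_t(t,x)  = -3*t^3
  f_x(t,x)  = -x^2
  f_xx(t,x) = -2*x
Assemble drift = f_t + (1/2) f_xx = -3*t^3 - x and diffusion = f_x = -x^2. Substituting x = B_t:
  d(-B_t^3/3 - 3*t^4/4) = (-B_t - 3*t^3) dt + (-B_t^2) dB_t.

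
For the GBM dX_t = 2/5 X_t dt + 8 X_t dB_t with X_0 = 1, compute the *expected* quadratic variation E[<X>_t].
E[<X>_t] = 80*exp(324*t/5)/81 - 80/81

<X>_t = int_0^t (8 * X_s)^2 ds. Taking expectation inside the integral: E[<X>_t] = 8^2 * int_0^t E[X_s^2] ds. For GBM, E[X_s^2] = x_0^2 * exp((2 mu + sigma^2) s). Integrating:
  E[<X>_t] = 8^2 * 1^2 * (exp((2*(2/5) + 8^2) t) - 1) / (2*(2/5) + 8^2)
           = 8^2 * 1^2 * (exp((324/5) t) - 1) / (324/5) = 80*exp(324*t/5)/81 - 80/81.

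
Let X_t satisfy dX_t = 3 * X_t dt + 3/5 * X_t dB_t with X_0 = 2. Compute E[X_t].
E[X_t] = 2*exp(3*t)

For GBM dX = mu X dt + sigma X dB with X_0 = x_0, apply Itô to Y = log X: dY = (mu - sigma^2/2) dt + sigma dB, so Y_t = log(x_0) + (mu - sigma^2/2) t + sigma B_t and hence X_t = x_0 * exp((mu - sigma^2/2) t + sigma B_t).
With mu = 3, sigma = 3/5, x_0 = 2, this gives:
  X_t = 2 * exp((141/50) * t + (3/5) * B_t).
Since sigma*B_t ~ Normal(0, sigma^2 t), E[exp(sigma*B_t)] = exp(sigma^2 t / 2); so E[X_t] = x_0 * exp((mu - sigma^2/2) t) * exp(sigma^2 t / 2) = x_0 * exp(mu t) = 2*exp(3*t).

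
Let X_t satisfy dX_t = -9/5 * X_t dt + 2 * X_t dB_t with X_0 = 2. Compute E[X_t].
E[X_t] = 2*exp(-9*t/5)

For GBM dX = mu X dt + sigma X dB with X_0 = x_0, apply Itô to Y = log X: dY = (mu - sigma^2/2) dt + sigma dB, so Y_t = log(x_0) + (mu - sigma^2/2) t + sigma B_t and hence X_t = x_0 * exp((mu - sigma^2/2) t + sigma B_t).
With mu = -9/5, sigma = 2, x_0 = 2, this gives:
  X_t = 2 * exp((-19/5) * t + (2) * B_t).
Since sigma*B_t ~ Normal(0, sigma^2 t), E[exp(sigma*B_t)] = exp(sigma^2 t / 2); so E[X_t] = x_0 * exp((mu - sigma^2/2) t) * exp(sigma^2 t / 2) = x_0 * exp(mu t) = 2*exp(-9*t/5).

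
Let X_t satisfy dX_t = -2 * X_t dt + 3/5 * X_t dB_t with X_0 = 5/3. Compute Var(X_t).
Var(X_t) = (25*exp(9*t/25) - 25)*exp(-4*t)/9

For GBM dX = mu X dt + sigma X dB with X_0 = x_0, apply Itô to Y = log X: dY = (mu - sigma^2/2) dt + sigma dB, so Y_t = log(x_0) + (mu - sigma^2/2) t + sigma B_t and hence X_t = x_0 * exp((mu - sigma^2/2) t + sigma B_t).
With mu = -2, sigma = 3/5, x_0 = 5/3, this gives:
  X_t = 5/3 * exp((-109/50) * t + (3/5) * B_t).
Since sigma*B_t ~ Normal(0, sigma^2 t), E[exp(sigma*B_t)] = exp(sigma^2 t / 2); so E[X_t] = x_0 * exp((mu - sigma^2/2) t) * exp(sigma^2 t / 2) = x_0 * exp(mu t) = 5*exp(-2*t)/3.
Var(X_t) = E[X_t^2] - (E[X_t])^2 = x_0^2 * exp(2 mu t) * (exp(sigma^2 t) - 1) = (25*exp(9*t/25) - 25)*exp(-4*t)/9.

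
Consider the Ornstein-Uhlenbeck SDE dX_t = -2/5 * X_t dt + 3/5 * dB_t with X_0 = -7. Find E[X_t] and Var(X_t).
E[X_t] = -7*exp(-2*t/5); Var(X_t) = 9/20 - 9*exp(-4*t/5)/20

The OU SDE dX = -theta X dt + sigma dB admits the integrating factor exp(theta t): d(exp(theta t) X_t) = sigma exp(theta t) dB_t. Integrating from 0 to t:
  X_t = x_0 * exp(-theta t) + sigma * int_0^t exp(-theta (t-s)) dB_s.
The Itô integral has mean 0 and (by the Itô isometry) variance sigma^2 * int_0^t exp(-2 theta (t - s)) ds = sigma^2 * (1 - exp(-2 theta t)) / (2 theta).
With theta = 2/5, sigma = 3/5, x_0 = -7:
  E[X_t] = -7 * exp(-2/5 t) = -7*exp(-2*t/5)
  Var(X_t) = (3/5)^2 * (1 - exp(-2*2/5 t)) / (2 * 2/5) = 9/20 - 9*exp(-4*t/5)/20.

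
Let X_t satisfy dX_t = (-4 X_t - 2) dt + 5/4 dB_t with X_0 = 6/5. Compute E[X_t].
E[X_t] = -1/2 + 17*exp(-4*t)/10

Taking expectations and using E[dB_t] = 0, the mean m(t) = E[X_t] satisfies the ODE m'(t) = a m(t) + b with m(0) = x_0. With a = -4, b = -2, x_0 = 6/5, the solution is
  m(t) = x_0 * exp(a t) + (b/a) * (exp(a t) - 1)
       = (6/5) * exp((-4) t) + ((-2)/(-4)) * (exp((-4) t) - 1)
       = -1/2 + 17*exp(-4*t)/10.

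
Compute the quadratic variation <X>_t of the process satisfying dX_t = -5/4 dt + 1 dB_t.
<X>_t = t

For an Itô process dX_t = a(t) dt + b(t) dB_t, the quadratic variation is <X>_t = int_0^t b(s)^2 ds (the drift term does not contribute). Here b(s) = 1, so
  b(s)^2 = 1.
Integrating from 0 to t:
  <X>_t = int_0^t (1) ds = t.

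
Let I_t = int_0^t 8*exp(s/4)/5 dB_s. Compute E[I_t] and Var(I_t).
E[I_t] = 0; Var(I_t) = 128*exp(t/2)/25 - 128/25

The Itô integral of a deterministic integrand f(s) has mean 0 because each increment f(s) * (B_{s+ds} - B_s) has mean 0. By the Itô isometry:
  Var( int_0^t f(s) dB_s ) = E[ (int_0^t f(s) dB_s)^2 ] = int_0^t f(s)^2 ds.
Here f(s) = 8*exp(s/4)/5, so f(s)^2 = 64*exp(s/2)/25. Integrate:
  int_0^t (64*exp(s/2)/25) ds = 128*exp(t/2)/25 - 128/25.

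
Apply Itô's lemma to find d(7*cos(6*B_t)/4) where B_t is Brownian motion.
d(7*cos(6*B_t)/4) = (-63*cos(6*B_t)/2) dt + (-21*sin(6*B_t)/2) dB_t

Itô's formula for f(B_t) gives d f(B_t) = f'(B_t) dB_t + (1/2) f''(B_t) dt. Compute derivatives of f(x) = 7*cos(6*x)/4:
  f'(x)  = -21*sin(6*x)/2
  f''(x) = -63*cos(6*x)
Substitute x = B_t and multiply the f'' term by 1/2:
  drift     = (1/2) * (-63*cos(6*x)) evaluated at B_t = -63*cos(6*B_t)/2
  diffusion = (-21*sin(6*x)/2) evaluated at B_t = -21*sin(6*B_t)/2
Therefore d(7*cos(6*B_t)/4) = (-63*cos(6*B_t)/2) dt + (-21*sin(6*B_t)/2) dB_t.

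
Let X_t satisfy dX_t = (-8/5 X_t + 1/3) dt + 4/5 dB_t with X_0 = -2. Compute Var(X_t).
Var(X_t) = 1/5 - exp(-16*t/5)/5

The variance V(t) = Var(X_t) satisfies V'(t) = 2 a V(t) + c^2 with V(0) = 0 (drift coefficient is linear in X, diffusion is constant). With a = -8/5, c = 4/5, the solution is
  V(t) = (c^2 / (2 a)) * (exp(2 a t) - 1)
       = ((4/5)^2 / (2*(-8/5))) * (exp((-16/5) t) - 1)
       = 1/5 - exp(-16*t/5)/5.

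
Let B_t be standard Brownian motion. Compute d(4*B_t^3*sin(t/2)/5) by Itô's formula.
d(4*B_t^3*sin(t/2)/5) = (2*B_t*(B_t^2*cos(t/2) + 6*sin(t/2))/5) dt + (12*B_t^2*sin(t/2)/5) dB_t

Itô's formula for f(t, x): d f(t, B_t) = (f_t + (1/2) f_xx) dt + f_x dB_t. Compute partials of f(t, x) = 4*x^3*sin(t/2)/5:
  f_t(t,x)  = 2*x^3*cos(t/2)/5
  f_x(t,x)  = 12*x^2*sin(t/2)/5
  f_xx(t,x) = 24*x*sin(t/2)/5
Assemble drift = f_t + (1/2) f_xx = 2*x*(x^2*cos(t/2) + 6*sin(t/2))/5 and diffusion = f_x = 12*x^2*sin(t/2)/5. Substituting x = B_t:
  d(4*B_t^3*sin(t/2)/5) = (2*B_t*(B_t^2*cos(t/2) + 6*sin(t/2))/5) dt + (12*B_t^2*sin(t/2)/5) dB_t.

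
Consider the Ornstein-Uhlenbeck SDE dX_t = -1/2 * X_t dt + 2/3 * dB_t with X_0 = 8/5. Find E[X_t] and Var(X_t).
E[X_t] = 8*exp(-t/2)/5; Var(X_t) = 4/9 - 4*exp(-t)/9

The OU SDE dX = -theta X dt + sigma dB admits the integrating factor exp(theta t): d(exp(theta t) X_t) = sigma exp(theta t) dB_t. Integrating from 0 to t:
  X_t = x_0 * exp(-theta t) + sigma * int_0^t exp(-theta (t-s)) dB_s.
The Itô integral has mean 0 and (by the Itô isometry) variance sigma^2 * int_0^t exp(-2 theta (t - s)) ds = sigma^2 * (1 - exp(-2 theta t)) / (2 theta).
With theta = 1/2, sigma = 2/3, x_0 = 8/5:
  E[X_t] = 8/5 * exp(-1/2 t) = 8*exp(-t/2)/5
  Var(X_t) = (2/3)^2 * (1 - exp(-2*1/2 t)) / (2 * 1/2) = 4/9 - 4*exp(-t)/9.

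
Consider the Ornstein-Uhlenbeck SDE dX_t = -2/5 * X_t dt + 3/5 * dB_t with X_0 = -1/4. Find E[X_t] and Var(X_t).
E[X_t] = -exp(-2*t/5)/4; Var(X_t) = 9/20 - 9*exp(-4*t/5)/20

The OU SDE dX = -theta X dt + sigma dB admits the integrating factor exp(theta t): d(exp(theta t) X_t) = sigma exp(theta t) dB_t. Integrating from 0 to t:
  X_t = x_0 * exp(-theta t) + sigma * int_0^t exp(-theta (t-s)) dB_s.
The Itô integral has mean 0 and (by the Itô isometry) variance sigma^2 * int_0^t exp(-2 theta (t - s)) ds = sigma^2 * (1 - exp(-2 theta t)) / (2 theta).
With theta = 2/5, sigma = 3/5, x_0 = -1/4:
  E[X_t] = -1/4 * exp(-2/5 t) = -exp(-2*t/5)/4
  Var(X_t) = (3/5)^2 * (1 - exp(-2*2/5 t)) / (2 * 2/5) = 9/20 - 9*exp(-4*t/5)/20.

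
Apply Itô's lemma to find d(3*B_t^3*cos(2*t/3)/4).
d(3*B_t^3*cos(2*t/3)/4) = (B_t*(-2*B_t^2*sin(2*t/3) + 9*cos(2*t/3))/4) dt + (9*B_t^2*cos(2*t/3)/4) dB_t

Itô's formula for f(t, x): d f(t, B_t) = (f_t + (1/2) f_xx) dt + f_x dB_t. Compute partials of f(t, x) = 3*x^3*cos(2*t/3)/4:
  f_t(t,x)  = -x^3*sin(2*t/3)/2
  f_x(t,x)  = 9*x^2*cos(2*t/3)/4
  f_xx(t,x) = 9*x*cos(2*t/3)/2
Assemble drift = f_t + (1/2) f_xx = x*(-2*x^2*sin(2*t/3) + 9*cos(2*t/3))/4 and diffusion = f_x = 9*x^2*cos(2*t/3)/4. Substituting x = B_t:
  d(3*B_t^3*cos(2*t/3)/4) = (B_t*(-2*B_t^2*sin(2*t/3) + 9*cos(2*t/3))/4) dt + (9*B_t^2*cos(2*t/3)/4) dB_t.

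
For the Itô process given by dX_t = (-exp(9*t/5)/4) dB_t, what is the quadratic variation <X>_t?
<X>_t = 5*exp(18*t/5)/288 - 5/288

For an Itô process dX_t = a(t) dt + b(t) dB_t, the quadratic variation is <X>_t = int_0^t b(s)^2 ds (the drift term does not contribute). Here b(s) = -exp(9*s/5)/4, so
  b(s)^2 = exp(18*s/5)/16.
Integrating from 0 to t:
  <X>_t = int_0^t (exp(18*s/5)/16) ds = 5*exp(18*t/5)/288 - 5/288.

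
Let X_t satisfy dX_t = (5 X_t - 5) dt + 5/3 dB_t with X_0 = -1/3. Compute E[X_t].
E[X_t] = 1 - 4*exp(5*t)/3

Taking expectations and using E[dB_t] = 0, the mean m(t) = E[X_t] satisfies the ODE m'(t) = a m(t) + b with m(0) = x_0. With a = 5, b = -5, x_0 = -1/3, the solution is
  m(t) = x_0 * exp(a t) + (b/a) * (exp(a t) - 1)
       = (-1/3) * exp(5 t) + ((-5)/5) * (exp(5 t) - 1)
       = 1 - 4*exp(5*t)/3.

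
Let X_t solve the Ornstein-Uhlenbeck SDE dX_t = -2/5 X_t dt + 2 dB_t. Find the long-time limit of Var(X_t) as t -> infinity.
lim Var(X_t) = 5

The OU SDE dX = -theta X dt + sigma dB admits the integrating factor exp(theta t): d(exp(theta t) X_t) = sigma exp(theta t) dB_t. Integrating from 0 to t gives X_t = x_0 * exp(-theta t) + sigma * int_0^t exp(-theta (t-s)) dB_s for any initial x_0. The Itô integral has variance (by the Itô isometry) sigma^2 * int_0^t exp(-2 theta (t - s)) ds = sigma^2 * (1 - exp(-2 theta t)) / (2 theta), independent of x_0.
With theta = 2/5, sigma = 2:
  Var(X_t) = (2)^2 * (1 - exp(-2*2/5 t)) / (2 * 2/5) = 5 - 5*exp(-4*t/5).
As t -> infinity, exp(-2*2/5 t) -> 0, so the stationary variance is sigma^2 / (2 theta) = 5.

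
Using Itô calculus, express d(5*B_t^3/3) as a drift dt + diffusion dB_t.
d(5*B_t^3/3) = (5*B_t) dt + (5*B_t^2) dB_t

Itô's formula for f(B_t) gives d f(B_t) = f'(B_t) dB_t + (1/2) f''(B_t) dt. Compute derivatives of f(x) = 5*x^3/3:
  f'(x)  = 5*x^2
  f''(x) = 10*x
Substitute x = B_t and multiply the f'' term by 1/2:
  drift     = (1/2) * (10*x) evaluated at B_t = 5*B_t
  diffusion = (5*x^2) evaluated at B_t = 5*B_t^2
Therefore d(5*B_t^3/3) = (5*B_t) dt + (5*B_t^2) dB_t.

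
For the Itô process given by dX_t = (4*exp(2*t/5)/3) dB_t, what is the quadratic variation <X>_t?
<X>_t = 20*exp(4*t/5)/9 - 20/9

For an Itô process dX_t = a(t) dt + b(t) dB_t, the quadratic variation is <X>_t = int_0^t b(s)^2 ds (the drift term does not contribute). Here b(s) = 4*exp(2*s/5)/3, so
  b(s)^2 = 16*exp(4*s/5)/9.
Integrating from 0 to t:
  <X>_t = int_0^t (16*exp(4*s/5)/9) ds = 20*exp(4*t/5)/9 - 20/9.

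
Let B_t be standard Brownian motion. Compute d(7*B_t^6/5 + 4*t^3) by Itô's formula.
d(7*B_t^6/5 + 4*t^3) = (21*B_t^4 + 12*t^2) dt + (42*B_t^5/5) dB_t

Itô's formula for f(t, x): d f(t, B_t) = (f_t + (1/2) f_xx) dt + f_x dB_t. Compute partials of f(t, x) = 4*t^3 + 7*x^6/5:
  f_t(t,x)  = 12*t^2
  f_x(t,x)  = 42*x^5/5
  f_xx(t,x) = 42*x^4
Assemble drift = f_t + (1/2) f_xx = 12*t^2 + 21*x^4 and diffusion = f_x = 42*x^5/5. Substituting x = B_t:
  d(7*B_t^6/5 + 4*t^3) = (21*B_t^4 + 12*t^2) dt + (42*B_t^5/5) dB_t.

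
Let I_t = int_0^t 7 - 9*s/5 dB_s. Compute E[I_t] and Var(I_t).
E[I_t] = 0; Var(I_t) = t*(27*t^2 - 315*t + 1225)/25

The Itô integral of a deterministic integrand f(s) has mean 0 because each increment f(s) * (B_{s+ds} - B_s) has mean 0. By the Itô isometry:
  Var( int_0^t f(s) dB_s ) = E[ (int_0^t f(s) dB_s)^2 ] = int_0^t f(s)^2 ds.
Here f(s) = 7 - 9*s/5, so f(s)^2 = (9*s - 35)^2/25. Integrate:
  int_0^t ((9*s - 35)^2/25) ds = t*(27*t^2 - 315*t + 1225)/25.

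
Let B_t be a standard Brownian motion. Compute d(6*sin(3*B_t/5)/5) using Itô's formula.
d(6*sin(3*B_t/5)/5) = (-27*sin(3*B_t/5)/125) dt + (18*cos(3*B_t/5)/25) dB_t

Itô's formula for f(B_t) gives d f(B_t) = f'(B_t) dB_t + (1/2) f''(B_t) dt. Compute derivatives of f(x) = 6*sin(3*x/5)/5:
  f'(x)  = 18*cos(3*x/5)/25
  f''(x) = -54*sin(3*x/5)/125
Substitute x = B_t and multiply the f'' term by 1/2:
  drift     = (1/2) * (-54*sin(3*x/5)/125) evaluated at B_t = -27*sin(3*B_t/5)/125
  diffusion = (18*cos(3*x/5)/25) evaluated at B_t = 18*cos(3*B_t/5)/25
Therefore d(6*sin(3*B_t/5)/5) = (-27*sin(3*B_t/5)/125) dt + (18*cos(3*B_t/5)/25) dB_t.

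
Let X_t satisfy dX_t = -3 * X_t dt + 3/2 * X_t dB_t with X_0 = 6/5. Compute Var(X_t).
Var(X_t) = (36*exp(9*t/4) - 36)*exp(-6*t)/25

For GBM dX = mu X dt + sigma X dB with X_0 = x_0, apply Itô to Y = log X: dY = (mu - sigma^2/2) dt + sigma dB, so Y_t = log(x_0) + (mu - sigma^2/2) t + sigma B_t and hence X_t = x_0 * exp((mu - sigma^2/2) t + sigma B_t).
With mu = -3, sigma = 3/2, x_0 = 6/5, this gives:
  X_t = 6/5 * exp((-33/8) * t + (3/2) * B_t).
Since sigma*B_t ~ Normal(0, sigma^2 t), E[exp(sigma*B_t)] = exp(sigma^2 t / 2); so E[X_t] = x_0 * exp((mu - sigma^2/2) t) * exp(sigma^2 t / 2) = x_0 * exp(mu t) = 6*exp(-3*t)/5.
Var(X_t) = E[X_t^2] - (E[X_t])^2 = x_0^2 * exp(2 mu t) * (exp(sigma^2 t) - 1) = (36*exp(9*t/4) - 36)*exp(-6*t)/25.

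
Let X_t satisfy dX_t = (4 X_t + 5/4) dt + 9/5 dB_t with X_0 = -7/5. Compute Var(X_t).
Var(X_t) = 81*exp(8*t)/200 - 81/200

The variance V(t) = Var(X_t) satisfies V'(t) = 2 a V(t) + c^2 with V(0) = 0 (drift coefficient is linear in X, diffusion is constant). With a = 4, c = 9/5, the solution is
  V(t) = (c^2 / (2 a)) * (exp(2 a t) - 1)
       = ((9/5)^2 / (2*4)) * (exp(8 t) - 1)
       = 81*exp(8*t)/200 - 81/200.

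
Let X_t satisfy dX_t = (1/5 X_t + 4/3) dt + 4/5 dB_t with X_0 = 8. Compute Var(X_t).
Var(X_t) = 8*exp(2*t/5)/5 - 8/5

The variance V(t) = Var(X_t) satisfies V'(t) = 2 a V(t) + c^2 with V(0) = 0 (drift coefficient is linear in X, diffusion is constant). With a = 1/5, c = 4/5, the solution is
  V(t) = (c^2 / (2 a)) * (exp(2 a t) - 1)
       = ((4/5)^2 / (2*(1/5))) * (exp((2/5) t) - 1)
       = 8*exp(2*t/5)/5 - 8/5.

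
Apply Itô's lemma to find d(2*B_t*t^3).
d(2*B_t*t^3) = (6*B_t*t^2) dt + (2*t^3) dB_t

Itô's formula for f(t, x): d f(t, B_t) = (f_t + (1/2) f_xx) dt + f_x dB_t. Compute partials of f(t, x) = 2*t^3*x:
  f_t(t,x)  = 6*t^2*x
  f_x(t,x)  = 2*t^3
  f_xx(t,x) = 0
Assemble drift = f_t + (1/2) f_xx = 6*t^2*x and diffusion = f_x = 2*t^3. Substituting x = B_t:
  d(2*B_t*t^3) = (6*B_t*t^2) dt + (2*t^3) dB_t.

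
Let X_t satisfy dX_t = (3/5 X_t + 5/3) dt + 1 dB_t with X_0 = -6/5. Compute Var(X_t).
Var(X_t) = 5*exp(6*t/5)/6 - 5/6

The variance V(t) = Var(X_t) satisfies V'(t) = 2 a V(t) + c^2 with V(0) = 0 (drift coefficient is linear in X, diffusion is constant). With a = 3/5, c = 1, the solution is
  V(t) = (c^2 / (2 a)) * (exp(2 a t) - 1)
       = (1^2 / (2*(3/5))) * (exp((6/5) t) - 1)
       = 5*exp(6*t/5)/6 - 5/6.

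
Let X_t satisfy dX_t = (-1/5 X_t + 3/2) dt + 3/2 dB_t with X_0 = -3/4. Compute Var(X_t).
Var(X_t) = 45/8 - 45*exp(-2*t/5)/8

The variance V(t) = Var(X_t) satisfies V'(t) = 2 a V(t) + c^2 with V(0) = 0 (drift coefficient is linear in X, diffusion is constant). With a = -1/5, c = 3/2, the solution is
  V(t) = (c^2 / (2 a)) * (exp(2 a t) - 1)
       = ((3/2)^2 / (2*(-1/5))) * (exp((-2/5) t) - 1)
       = 45/8 - 45*exp(-2*t/5)/8.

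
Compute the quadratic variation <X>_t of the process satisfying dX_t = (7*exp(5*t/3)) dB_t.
<X>_t = 147*exp(10*t/3)/10 - 147/10

For an Itô process dX_t = a(t) dt + b(t) dB_t, the quadratic variation is <X>_t = int_0^t b(s)^2 ds (the drift term does not contribute). Here b(s) = 7*exp(5*s/3), so
  b(s)^2 = 49*exp(10*s/3).
Integrating from 0 to t:
  <X>_t = int_0^t (49*exp(10*s/3)) ds = 147*exp(10*t/3)/10 - 147/10.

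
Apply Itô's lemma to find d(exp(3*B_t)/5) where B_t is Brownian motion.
d(exp(3*B_t)/5) = (9*exp(3*B_t)/10) dt + (3*exp(3*B_t)/5) dB_t

Itô's formula for f(B_t) gives d f(B_t) = f'(B_t) dB_t + (1/2) f''(B_t) dt. Compute derivatives of f(x) = exp(3*x)/5:
  f'(x)  = 3*exp(3*x)/5
  f''(x) = 9*exp(3*x)/5
Substitute x = B_t and multiply the f'' term by 1/2:
  drift     = (1/2) * (9*exp(3*x)/5) evaluated at B_t = 9*exp(3*B_t)/10
  diffusion = (3*exp(3*x)/5) evaluated at B_t = 3*exp(3*B_t)/5
Therefore d(exp(3*B_t)/5) = (9*exp(3*B_t)/10) dt + (3*exp(3*B_t)/5) dB_t.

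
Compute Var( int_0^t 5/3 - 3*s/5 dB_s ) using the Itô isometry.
Var = t*(27*t^2 - 225*t + 625)/225

The Itô integral of a deterministic integrand f(s) has mean 0 because each increment f(s) * (B_{s+ds} - B_s) has mean 0. By the Itô isometry:
  Var( int_0^t f(s) dB_s ) = E[ (int_0^t f(s) dB_s)^2 ] = int_0^t f(s)^2 ds.
Here f(s) = 5/3 - 3*s/5, so f(s)^2 = (9*s - 25)^2/225. Integrate:
  int_0^t ((9*s - 25)^2/225) ds = t*(27*t^2 - 225*t + 625)/225.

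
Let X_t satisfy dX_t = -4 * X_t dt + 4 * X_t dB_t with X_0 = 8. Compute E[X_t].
E[X_t] = 8*exp(-4*t)

For GBM dX = mu X dt + sigma X dB with X_0 = x_0, apply Itô to Y = log X: dY = (mu - sigma^2/2) dt + sigma dB, so Y_t = log(x_0) + (mu - sigma^2/2) t + sigma B_t and hence X_t = x_0 * exp((mu - sigma^2/2) t + sigma B_t).
With mu = -4, sigma = 4, x_0 = 8, this gives:
  X_t = 8 * exp((-12) * t + (4) * B_t).
Since sigma*B_t ~ Normal(0, sigma^2 t), E[exp(sigma*B_t)] = exp(sigma^2 t / 2); so E[X_t] = x_0 * exp((mu - sigma^2/2) t) * exp(sigma^2 t / 2) = x_0 * exp(mu t) = 8*exp(-4*t).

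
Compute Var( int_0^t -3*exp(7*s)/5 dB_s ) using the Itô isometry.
Var = 9*exp(14*t)/350 - 9/350

The Itô integral of a deterministic integrand f(s) has mean 0 because each increment f(s) * (B_{s+ds} - B_s) has mean 0. By the Itô isometry:
  Var( int_0^t f(s) dB_s ) = E[ (int_0^t f(s) dB_s)^2 ] = int_0^t f(s)^2 ds.
Here f(s) = -3*exp(7*s)/5, so f(s)^2 = 9*exp(14*s)/25. Integrate:
  int_0^t (9*exp(14*s)/25) ds = 9*exp(14*t)/350 - 9/350.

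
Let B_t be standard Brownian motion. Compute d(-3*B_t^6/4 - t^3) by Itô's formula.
d(-3*B_t^6/4 - t^3) = (-45*B_t^4/4 - 3*t^2) dt + (-9*B_t^5/2) dB_t

Itô's formula for f(t, x): d f(t, B_t) = (f_t + (1/2) f_xx) dt + f_x dB_t. Compute partials of f(t, x) = -t^3 - 3*x^6/4:
  f_t(t,x)  = -3*t^2
  f_x(t,x)  = -9*x^5/2
  f_xx(t,x) = -45*x^4/2
Assemble drift = f_t + (1/2) f_xx = -3*t^2 - 45*x^4/4 and diffusion = f_x = -9*x^5/2. Substituting x = B_t:
  d(-3*B_t^6/4 - t^3) = (-45*B_t^4/4 - 3*t^2) dt + (-9*B_t^5/2) dB_t.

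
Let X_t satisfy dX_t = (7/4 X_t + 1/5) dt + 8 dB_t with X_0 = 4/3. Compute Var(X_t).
Var(X_t) = 128*exp(7*t/2)/7 - 128/7

The variance V(t) = Var(X_t) satisfies V'(t) = 2 a V(t) + c^2 with V(0) = 0 (drift coefficient is linear in X, diffusion is constant). With a = 7/4, c = 8, the solution is
  V(t) = (c^2 / (2 a)) * (exp(2 a t) - 1)
       = (8^2 / (2*(7/4))) * (exp((7/2) t) - 1)
       = 128*exp(7*t/2)/7 - 128/7.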